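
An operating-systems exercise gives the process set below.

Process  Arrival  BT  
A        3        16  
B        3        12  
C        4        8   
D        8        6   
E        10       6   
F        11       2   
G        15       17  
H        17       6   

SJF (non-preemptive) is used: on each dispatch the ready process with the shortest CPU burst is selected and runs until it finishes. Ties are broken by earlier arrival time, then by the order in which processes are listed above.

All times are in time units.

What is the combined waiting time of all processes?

153

Schedule: | idle 0-3 | B 3-15 | F 15-17 | D 17-23 | E 23-29 | H 29-35 | C 35-43 | A 43-59 | G 59-76 |
Completion: A=59  B=15  C=43  D=23  E=29  F=17  G=76  H=35
Turnaround (C−A): A=56  B=12  C=39  D=15  E=19  F=6  G=61  H=18
Waiting = turnaround − burst: A=40, B=0, C=31, D=9, E=13, F=4, G=44, H=12
Total waiting = 40 + 0 + 31 + 9 + 13 + 4 + 44 + 12 = 153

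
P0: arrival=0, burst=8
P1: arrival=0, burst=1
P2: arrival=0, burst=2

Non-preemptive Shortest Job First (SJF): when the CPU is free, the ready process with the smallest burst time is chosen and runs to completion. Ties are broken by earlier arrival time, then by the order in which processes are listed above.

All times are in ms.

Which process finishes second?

Timeline: | P1 0-1 | P2 1-3 | P0 3-11 |
Completion: P0=11  P1=1  P2=3
Turnaround (C−A): P0=11  P1=1  P2=3
Finish order: P1 → P2 → P0

P2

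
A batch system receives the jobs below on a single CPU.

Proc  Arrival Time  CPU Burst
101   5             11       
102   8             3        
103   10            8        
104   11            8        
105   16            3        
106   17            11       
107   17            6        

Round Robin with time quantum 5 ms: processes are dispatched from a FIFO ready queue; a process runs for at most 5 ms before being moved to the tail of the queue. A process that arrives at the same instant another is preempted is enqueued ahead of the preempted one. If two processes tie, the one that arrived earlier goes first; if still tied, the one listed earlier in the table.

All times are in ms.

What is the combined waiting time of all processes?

Timeline: | idle 0-5 | 101 5-10 | 102 10-13 | 103 13-18 | 101 18-23 | 104 23-28 | 105 28-31 | 106 31-36 | 107 36-41 | 103 41-44 | 101 44-45 | 104 45-48 | 106 48-53 | 107 53-54 | 106 54-55 |
Completion: 101=45  102=13  103=44  104=48  105=31  106=55  107=54
Turnaround (C−A): 101=40  102=5  103=34  104=37  105=15  106=38  107=37
Waiting = turnaround − burst: 101=29, 102=2, 103=26, 104=29, 105=12, 106=27, 107=31
Total waiting = 29 + 2 + 26 + 29 + 12 + 27 + 31 = 156

156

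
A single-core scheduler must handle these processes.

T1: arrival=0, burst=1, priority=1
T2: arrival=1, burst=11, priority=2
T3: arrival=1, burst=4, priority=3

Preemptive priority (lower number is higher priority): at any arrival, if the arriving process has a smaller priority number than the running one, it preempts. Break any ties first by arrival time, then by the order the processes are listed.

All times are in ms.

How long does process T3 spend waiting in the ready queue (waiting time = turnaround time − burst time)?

11

Gantt: | T1 0-1 | T2 1-12 | T3 12-16 |
Completion: T1=1  T2=12  T3=16
Waiting(T3) = turnaround − burst = 15 − 4 = 11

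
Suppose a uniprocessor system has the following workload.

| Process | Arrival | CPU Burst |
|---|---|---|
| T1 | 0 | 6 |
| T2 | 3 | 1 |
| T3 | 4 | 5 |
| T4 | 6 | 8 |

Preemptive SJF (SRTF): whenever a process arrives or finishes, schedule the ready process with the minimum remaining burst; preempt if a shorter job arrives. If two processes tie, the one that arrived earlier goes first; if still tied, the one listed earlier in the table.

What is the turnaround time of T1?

7

Schedule: | T1 0-3 | T2 3-4 | T1 4-7 | T3 7-12 | T4 12-20 |
Completion: T1=7  T2=4  T3=12  T4=20
Turnaround(T1) = completion − arrival = 7 − 0 = 7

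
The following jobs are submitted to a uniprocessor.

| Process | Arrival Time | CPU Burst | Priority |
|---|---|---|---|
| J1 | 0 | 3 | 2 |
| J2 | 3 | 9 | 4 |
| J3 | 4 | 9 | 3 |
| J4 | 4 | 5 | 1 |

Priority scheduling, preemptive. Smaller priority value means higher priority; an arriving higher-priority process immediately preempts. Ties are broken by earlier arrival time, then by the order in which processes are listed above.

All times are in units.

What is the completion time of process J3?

Gantt: | J1 0-3 | J2 3-4 | J4 4-9 | J3 9-18 | J2 18-26 |
Completion: J1=3  J2=26  J3=18  J4=9
Turnaround (C−A): J1=3  J2=23  J3=14  J4=5

18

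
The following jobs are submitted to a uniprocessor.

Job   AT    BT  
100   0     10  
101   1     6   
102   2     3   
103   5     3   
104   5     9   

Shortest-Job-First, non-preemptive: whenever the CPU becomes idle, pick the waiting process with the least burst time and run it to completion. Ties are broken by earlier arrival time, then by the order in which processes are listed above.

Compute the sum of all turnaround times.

Gantt: | 100 0-10 | 102 10-13 | 103 13-16 | 101 16-22 | 104 22-31 |
Completion: 100=10  101=22  102=13  103=16  104=31
Turnaround (C−A): 100=10  101=21  102=11  103=11  104=26
Turnaround = completion − arrival: 100=10, 101=21, 102=11, 103=11, 104=26
Total turnaround = 10 + 21 + 11 + 11 + 26 = 79

79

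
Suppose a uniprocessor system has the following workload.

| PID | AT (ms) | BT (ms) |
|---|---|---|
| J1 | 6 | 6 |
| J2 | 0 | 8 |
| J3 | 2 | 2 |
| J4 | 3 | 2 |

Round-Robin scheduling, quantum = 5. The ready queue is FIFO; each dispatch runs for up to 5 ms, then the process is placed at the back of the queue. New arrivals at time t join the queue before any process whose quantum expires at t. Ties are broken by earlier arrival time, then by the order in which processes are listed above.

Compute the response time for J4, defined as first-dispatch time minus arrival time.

4

Timeline: | J2 0-5 | J3 5-7 | J4 7-9 | J2 9-12 | J1 12-18 |
Completion: J1=18  J2=12  J3=7  J4=9
Turnaround (C−A): J1=12  J2=12  J3=5  J4=6
Response(J4) = first start − arrival = 7 − 3 = 4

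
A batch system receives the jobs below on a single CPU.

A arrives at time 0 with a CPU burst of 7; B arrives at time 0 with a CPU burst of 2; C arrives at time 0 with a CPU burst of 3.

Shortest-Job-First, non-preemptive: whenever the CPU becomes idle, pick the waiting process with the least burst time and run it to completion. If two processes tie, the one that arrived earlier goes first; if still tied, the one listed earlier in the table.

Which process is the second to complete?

C

Schedule: | B 0-2 | C 2-5 | A 5-12 |
Completion: A=12  B=2  C=5
Finish order: B → C → A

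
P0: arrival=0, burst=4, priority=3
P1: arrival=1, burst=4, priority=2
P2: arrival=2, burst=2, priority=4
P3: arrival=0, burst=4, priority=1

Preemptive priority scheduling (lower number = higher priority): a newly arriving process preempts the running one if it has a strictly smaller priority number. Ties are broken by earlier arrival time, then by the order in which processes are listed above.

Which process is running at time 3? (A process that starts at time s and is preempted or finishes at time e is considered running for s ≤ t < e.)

Gantt: | P3 0-4 | P1 4-8 | P0 8-12 | P2 12-14 |
Completion: P0=12  P1=8  P2=14  P3=4
Turnaround (C−A): P0=12  P1=7  P2=12  P3=4

P3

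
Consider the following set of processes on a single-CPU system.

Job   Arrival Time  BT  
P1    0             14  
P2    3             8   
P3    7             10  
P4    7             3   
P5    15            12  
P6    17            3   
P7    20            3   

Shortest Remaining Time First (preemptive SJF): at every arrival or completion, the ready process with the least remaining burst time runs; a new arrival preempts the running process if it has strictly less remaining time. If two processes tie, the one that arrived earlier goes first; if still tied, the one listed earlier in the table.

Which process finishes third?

P6

Timeline: | P1 0-3 | P2 3-7 | P4 7-10 | P2 10-14 | P3 14-17 | P6 17-20 | P7 20-23 | P3 23-30 | P1 30-41 | P5 41-53 |
Completion: P1=41  P2=14  P3=30  P4=10  P5=53  P6=20  P7=23
Finish order: P4 → P2 → P6 → P7 → P3 → P1 → P5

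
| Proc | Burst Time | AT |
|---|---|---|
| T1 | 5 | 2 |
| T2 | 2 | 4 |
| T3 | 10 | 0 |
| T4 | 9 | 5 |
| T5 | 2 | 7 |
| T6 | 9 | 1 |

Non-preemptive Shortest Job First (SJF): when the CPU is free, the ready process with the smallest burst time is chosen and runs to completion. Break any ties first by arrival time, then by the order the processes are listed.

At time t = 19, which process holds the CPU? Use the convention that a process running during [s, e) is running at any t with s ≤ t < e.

T6

Gantt: | T3 0-10 | T2 10-12 | T5 12-14 | T1 14-19 | T6 19-28 | T4 28-37 |
Completion: T1=19  T2=12  T3=10  T4=37  T5=14  T6=28
Turnaround (C−A): T1=17  T2=8  T3=10  T4=32  T5=7  T6=27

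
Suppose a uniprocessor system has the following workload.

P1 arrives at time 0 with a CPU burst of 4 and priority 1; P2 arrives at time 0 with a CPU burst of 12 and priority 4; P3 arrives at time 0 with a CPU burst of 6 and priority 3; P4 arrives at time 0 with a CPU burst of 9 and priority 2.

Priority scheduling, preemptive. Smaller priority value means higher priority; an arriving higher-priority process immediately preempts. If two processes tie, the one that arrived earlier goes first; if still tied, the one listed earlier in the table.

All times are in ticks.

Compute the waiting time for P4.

4

Schedule: | P1 0-4 | P4 4-13 | P3 13-19 | P2 19-31 |
Completion: P1=4  P2=31  P3=19  P4=13
Turnaround (C−A): P1=4  P2=31  P3=19  P4=13
Waiting(P4) = turnaround − burst = 13 − 9 = 4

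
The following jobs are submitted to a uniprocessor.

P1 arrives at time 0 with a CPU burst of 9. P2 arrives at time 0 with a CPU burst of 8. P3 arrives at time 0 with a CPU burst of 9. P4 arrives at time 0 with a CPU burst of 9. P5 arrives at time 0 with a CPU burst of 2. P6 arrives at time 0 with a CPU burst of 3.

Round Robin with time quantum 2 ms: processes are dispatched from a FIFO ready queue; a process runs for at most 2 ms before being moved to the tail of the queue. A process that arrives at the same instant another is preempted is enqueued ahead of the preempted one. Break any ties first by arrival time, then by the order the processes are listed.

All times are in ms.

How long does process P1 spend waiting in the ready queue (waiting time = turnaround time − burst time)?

Schedule: | P1 0-2 | P2 2-4 | P3 4-6 | P4 6-8 | P5 8-10 | P6 10-12 | P1 12-14 | P2 14-16 | P3 16-18 | P4 18-20 | P6 20-21 | P1 21-23 | P2 23-25 | P3 25-27 | P4 27-29 | P1 29-31 | P2 31-33 | P3 33-35 | P4 35-37 | P1 37-38 | P3 38-39 | P4 39-40 |
Completion: P1=38  P2=33  P3=39  P4=40  P5=10  P6=21
Waiting(P1) = turnaround − burst = 38 − 9 = 29

29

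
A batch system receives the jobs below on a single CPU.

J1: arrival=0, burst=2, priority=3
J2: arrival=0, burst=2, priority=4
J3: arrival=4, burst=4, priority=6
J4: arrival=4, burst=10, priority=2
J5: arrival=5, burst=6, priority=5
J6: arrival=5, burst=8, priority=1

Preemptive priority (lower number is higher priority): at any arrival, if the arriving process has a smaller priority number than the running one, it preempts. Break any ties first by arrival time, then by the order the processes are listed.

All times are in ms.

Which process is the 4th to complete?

J4

Timeline: | J1 0-2 | J2 2-4 | J4 4-5 | J6 5-13 | J4 13-22 | J5 22-28 | J3 28-32 |
Completion: J1=2  J2=4  J3=32  J4=22  J5=28  J6=13
Finish order: J1 → J2 → J6 → J4 → J5 → J3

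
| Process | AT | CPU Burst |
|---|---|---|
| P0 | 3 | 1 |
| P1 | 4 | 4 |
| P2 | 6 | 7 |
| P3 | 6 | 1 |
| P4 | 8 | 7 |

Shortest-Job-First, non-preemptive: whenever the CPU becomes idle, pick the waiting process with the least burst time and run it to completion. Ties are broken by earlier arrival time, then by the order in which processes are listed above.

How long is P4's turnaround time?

15

Gantt: | idle 0-3 | P0 3-4 | P1 4-8 | P3 8-9 | P2 9-16 | P4 16-23 |
Completion: P0=4  P1=8  P2=16  P3=9  P4=23
Turnaround(P4) = completion − arrival = 23 − 8 = 15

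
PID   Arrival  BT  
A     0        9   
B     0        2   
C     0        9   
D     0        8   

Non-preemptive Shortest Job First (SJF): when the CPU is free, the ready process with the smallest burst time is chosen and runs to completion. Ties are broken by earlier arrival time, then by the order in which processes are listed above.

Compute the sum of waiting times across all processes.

31

Schedule: | B 0-2 | D 2-10 | A 10-19 | C 19-28 |
Completion: A=19  B=2  C=28  D=10
Waiting = turnaround − burst: A=10, B=0, C=19, D=2
Total waiting = 10 + 0 + 19 + 2 = 31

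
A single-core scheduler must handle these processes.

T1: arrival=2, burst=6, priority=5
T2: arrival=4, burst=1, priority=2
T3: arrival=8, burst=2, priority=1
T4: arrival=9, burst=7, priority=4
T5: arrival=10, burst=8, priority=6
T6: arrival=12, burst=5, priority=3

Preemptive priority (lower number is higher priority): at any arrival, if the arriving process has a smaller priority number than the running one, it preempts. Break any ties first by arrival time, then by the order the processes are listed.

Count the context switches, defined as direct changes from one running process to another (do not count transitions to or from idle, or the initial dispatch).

8

Schedule: | idle 0-2 | T1 2-4 | T2 4-5 | T1 5-8 | T3 8-10 | T4 10-12 | T6 12-17 | T4 17-22 | T1 22-23 | T5 23-31 |
Completion: T1=23  T2=5  T3=10  T4=22  T5=31  T6=17
Turnaround (C−A): T1=21  T2=1  T3=2  T4=13  T5=21  T6=5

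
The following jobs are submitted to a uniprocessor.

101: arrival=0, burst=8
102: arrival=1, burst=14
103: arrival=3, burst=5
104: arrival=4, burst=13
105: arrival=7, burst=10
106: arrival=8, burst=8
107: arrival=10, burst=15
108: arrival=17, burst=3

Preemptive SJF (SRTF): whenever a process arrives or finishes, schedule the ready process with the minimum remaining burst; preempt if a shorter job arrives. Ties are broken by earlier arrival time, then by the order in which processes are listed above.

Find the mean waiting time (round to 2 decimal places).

Schedule: | 101 0-8 | 103 8-13 | 106 13-17 | 108 17-20 | 106 20-24 | 105 24-34 | 104 34-47 | 102 47-61 | 107 61-76 |
Completion: 101=8  102=61  103=13  104=47  105=34  106=24  107=76  108=20
Waiting times: 101=0, 102=46, 103=5, 104=30, 105=17, 106=8, 107=51, 108=0
Average waiting = (0+46+5+30+17+8+51+0) / 8 = 157/8 = 19.63

19.63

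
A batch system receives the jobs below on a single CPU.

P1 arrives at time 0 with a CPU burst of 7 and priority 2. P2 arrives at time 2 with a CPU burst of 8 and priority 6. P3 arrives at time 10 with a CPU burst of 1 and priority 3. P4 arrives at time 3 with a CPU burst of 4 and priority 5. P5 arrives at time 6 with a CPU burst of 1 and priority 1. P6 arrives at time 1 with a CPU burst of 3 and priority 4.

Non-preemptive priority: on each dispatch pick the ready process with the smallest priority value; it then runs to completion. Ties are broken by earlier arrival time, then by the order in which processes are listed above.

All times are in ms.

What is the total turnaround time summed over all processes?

Schedule: | P1 0-7 | P5 7-8 | P6 8-11 | P3 11-12 | P4 12-16 | P2 16-24 |
Completion: P1=7  P2=24  P3=12  P4=16  P5=8  P6=11
Turnaround (C−A): P1=7  P2=22  P3=2  P4=13  P5=2  P6=10
Turnaround = completion − arrival: P1=7, P2=22, P3=2, P4=13, P5=2, P6=10
Total turnaround = 7 + 22 + 2 + 13 + 2 + 10 = 56

56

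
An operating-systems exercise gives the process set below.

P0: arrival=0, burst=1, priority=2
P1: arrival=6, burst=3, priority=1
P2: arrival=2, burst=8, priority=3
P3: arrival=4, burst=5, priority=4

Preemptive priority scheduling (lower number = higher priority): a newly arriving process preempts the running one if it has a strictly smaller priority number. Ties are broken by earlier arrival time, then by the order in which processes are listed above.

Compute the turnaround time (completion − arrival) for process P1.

3

Gantt: | P0 0-1 | idle 1-2 | P2 2-6 | P1 6-9 | P2 9-13 | P3 13-18 |
Completion: P0=1  P1=9  P2=13  P3=18
Turnaround (C−A): P0=1  P1=3  P2=11  P3=14
Turnaround(P1) = completion − arrival = 9 − 6 = 3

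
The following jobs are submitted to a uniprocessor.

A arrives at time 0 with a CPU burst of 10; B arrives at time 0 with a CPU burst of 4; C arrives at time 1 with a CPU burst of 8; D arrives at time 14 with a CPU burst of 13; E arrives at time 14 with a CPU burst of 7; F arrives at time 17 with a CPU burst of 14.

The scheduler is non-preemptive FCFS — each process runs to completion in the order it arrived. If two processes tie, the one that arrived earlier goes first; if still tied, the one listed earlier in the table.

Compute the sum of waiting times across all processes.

77

Gantt: | A 0-10 | B 10-14 | C 14-22 | D 22-35 | E 35-42 | F 42-56 |
Completion: A=10  B=14  C=22  D=35  E=42  F=56
Waiting = turnaround − burst: A=0, B=10, C=13, D=8, E=21, F=25
Total waiting = 0 + 10 + 13 + 8 + 21 + 25 = 77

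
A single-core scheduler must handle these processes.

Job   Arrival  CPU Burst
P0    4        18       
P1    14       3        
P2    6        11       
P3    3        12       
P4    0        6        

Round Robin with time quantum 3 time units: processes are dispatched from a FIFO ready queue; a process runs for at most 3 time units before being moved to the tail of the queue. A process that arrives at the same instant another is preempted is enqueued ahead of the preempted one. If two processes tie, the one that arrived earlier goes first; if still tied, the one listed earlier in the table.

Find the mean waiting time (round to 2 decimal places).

Schedule: | P4 0-3 | P3 3-6 | P4 6-9 | P0 9-12 | P2 12-15 | P3 15-18 | P0 18-21 | P1 21-24 | P2 24-27 | P3 27-30 | P0 30-33 | P2 33-36 | P3 36-39 | P0 39-42 | P2 42-44 | P0 44-50 |
Completion: P0=50  P1=24  P2=44  P3=39  P4=9
Turnaround (C−A): P0=46  P1=10  P2=38  P3=36  P4=9
Waiting times: P0=28, P1=7, P2=27, P3=24, P4=3
Average waiting = (28+7+27+24+3) / 5 = 89/5 = 17.80

17.80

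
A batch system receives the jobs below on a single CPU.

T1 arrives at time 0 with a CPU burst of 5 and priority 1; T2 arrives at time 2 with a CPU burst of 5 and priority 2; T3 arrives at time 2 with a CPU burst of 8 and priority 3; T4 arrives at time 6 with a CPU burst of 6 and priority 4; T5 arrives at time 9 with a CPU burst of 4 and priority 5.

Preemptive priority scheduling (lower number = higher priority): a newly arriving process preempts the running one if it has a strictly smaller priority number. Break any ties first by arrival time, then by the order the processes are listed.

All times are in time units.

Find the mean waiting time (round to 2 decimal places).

Gantt: | T1 0-5 | T2 5-10 | T3 10-18 | T4 18-24 | T5 24-28 |
Completion: T1=5  T2=10  T3=18  T4=24  T5=28
Waiting times: T1=0, T2=3, T3=8, T4=12, T5=15
Average waiting = (0+3+8+12+15) / 5 = 38/5 = 7.60

7.60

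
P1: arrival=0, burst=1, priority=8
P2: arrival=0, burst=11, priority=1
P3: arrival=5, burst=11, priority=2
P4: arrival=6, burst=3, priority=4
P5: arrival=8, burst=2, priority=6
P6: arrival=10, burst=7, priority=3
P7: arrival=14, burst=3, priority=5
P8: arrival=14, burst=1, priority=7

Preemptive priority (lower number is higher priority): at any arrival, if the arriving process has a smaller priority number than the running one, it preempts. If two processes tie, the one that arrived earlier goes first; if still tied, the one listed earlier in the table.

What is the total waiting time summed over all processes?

Gantt: | P2 0-11 | P3 11-22 | P6 22-29 | P4 29-32 | P7 32-35 | P5 35-37 | P8 37-38 | P1 38-39 |
Completion: P1=39  P2=11  P3=22  P4=32  P5=37  P6=29  P7=35  P8=38
Waiting = turnaround − burst: P1=38, P2=0, P3=6, P4=23, P5=27, P6=12, P7=18, P8=23
Total waiting = 38 + 0 + 6 + 23 + 27 + 12 + 18 + 23 = 147

147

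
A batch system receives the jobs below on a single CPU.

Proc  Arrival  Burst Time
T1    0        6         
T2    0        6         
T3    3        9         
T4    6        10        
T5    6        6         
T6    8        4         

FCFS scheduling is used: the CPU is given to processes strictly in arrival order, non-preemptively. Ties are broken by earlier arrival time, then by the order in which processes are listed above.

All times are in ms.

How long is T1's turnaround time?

Schedule: | T1 0-6 | T2 6-12 | T3 12-21 | T4 21-31 | T5 31-37 | T6 37-41 |
Completion: T1=6  T2=12  T3=21  T4=31  T5=37  T6=41
Turnaround(T1) = completion − arrival = 6 − 0 = 6

6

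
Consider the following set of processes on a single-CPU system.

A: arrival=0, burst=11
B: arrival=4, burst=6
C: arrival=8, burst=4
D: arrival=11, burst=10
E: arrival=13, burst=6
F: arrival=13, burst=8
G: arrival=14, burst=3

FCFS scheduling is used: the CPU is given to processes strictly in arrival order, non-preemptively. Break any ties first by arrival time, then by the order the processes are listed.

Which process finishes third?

C

Timeline: | A 0-11 | B 11-17 | C 17-21 | D 21-31 | E 31-37 | F 37-45 | G 45-48 |
Completion: A=11  B=17  C=21  D=31  E=37  F=45  G=48
Finish order: A → B → C → D → E → F → G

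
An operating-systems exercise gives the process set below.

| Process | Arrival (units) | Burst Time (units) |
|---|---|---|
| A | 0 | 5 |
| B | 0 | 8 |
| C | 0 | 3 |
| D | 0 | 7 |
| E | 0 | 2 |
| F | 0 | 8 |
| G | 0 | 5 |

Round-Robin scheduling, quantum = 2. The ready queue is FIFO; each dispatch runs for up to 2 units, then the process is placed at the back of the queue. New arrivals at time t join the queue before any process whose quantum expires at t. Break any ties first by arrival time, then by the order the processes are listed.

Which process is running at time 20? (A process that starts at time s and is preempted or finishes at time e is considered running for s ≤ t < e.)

Gantt: | A 0-2 | B 2-4 | C 4-6 | D 6-8 | E 8-10 | F 10-12 | G 12-14 | A 14-16 | B 16-18 | C 18-19 | D 19-21 | F 21-23 | G 23-25 | A 25-26 | B 26-28 | D 28-30 | F 30-32 | G 32-33 | B 33-35 | D 35-36 | F 36-38 |
Completion: A=26  B=35  C=19  D=36  E=10  F=38  G=33
Turnaround (C−A): A=26  B=35  C=19  D=36  E=10  F=38  G=33

D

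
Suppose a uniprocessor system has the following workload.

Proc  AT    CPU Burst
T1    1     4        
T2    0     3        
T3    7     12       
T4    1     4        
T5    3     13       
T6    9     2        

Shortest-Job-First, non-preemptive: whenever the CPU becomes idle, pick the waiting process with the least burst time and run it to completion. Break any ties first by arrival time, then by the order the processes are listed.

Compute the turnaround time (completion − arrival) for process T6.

Gantt: | T2 0-3 | T1 3-7 | T4 7-11 | T6 11-13 | T3 13-25 | T5 25-38 |
Completion: T1=7  T2=3  T3=25  T4=11  T5=38  T6=13
Turnaround(T6) = completion − arrival = 13 − 9 = 4

4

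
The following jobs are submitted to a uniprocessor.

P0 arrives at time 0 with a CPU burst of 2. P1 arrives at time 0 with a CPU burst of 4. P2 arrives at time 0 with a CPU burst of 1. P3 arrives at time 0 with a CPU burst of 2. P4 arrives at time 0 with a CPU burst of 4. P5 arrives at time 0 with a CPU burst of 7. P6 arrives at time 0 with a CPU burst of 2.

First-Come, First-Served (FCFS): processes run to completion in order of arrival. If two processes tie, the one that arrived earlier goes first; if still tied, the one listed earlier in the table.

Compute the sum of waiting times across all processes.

Timeline: | P0 0-2 | P1 2-6 | P2 6-7 | P3 7-9 | P4 9-13 | P5 13-20 | P6 20-22 |
Completion: P0=2  P1=6  P2=7  P3=9  P4=13  P5=20  P6=22
Turnaround (C−A): P0=2  P1=6  P2=7  P3=9  P4=13  P5=20  P6=22
Waiting = turnaround − burst: P0=0, P1=2, P2=6, P3=7, P4=9, P5=13, P6=20
Total waiting = 0 + 2 + 6 + 7 + 9 + 13 + 20 = 57

57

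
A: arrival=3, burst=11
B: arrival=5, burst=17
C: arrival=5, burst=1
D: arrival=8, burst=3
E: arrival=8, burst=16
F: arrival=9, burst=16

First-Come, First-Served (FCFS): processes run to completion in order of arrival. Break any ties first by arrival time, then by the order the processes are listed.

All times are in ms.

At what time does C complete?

32

Schedule: | idle 0-3 | A 3-14 | B 14-31 | C 31-32 | D 32-35 | E 35-51 | F 51-67 |
Completion: A=14  B=31  C=32  D=35  E=51  F=67
Turnaround (C−A): A=11  B=26  C=27  D=27  E=43  F=58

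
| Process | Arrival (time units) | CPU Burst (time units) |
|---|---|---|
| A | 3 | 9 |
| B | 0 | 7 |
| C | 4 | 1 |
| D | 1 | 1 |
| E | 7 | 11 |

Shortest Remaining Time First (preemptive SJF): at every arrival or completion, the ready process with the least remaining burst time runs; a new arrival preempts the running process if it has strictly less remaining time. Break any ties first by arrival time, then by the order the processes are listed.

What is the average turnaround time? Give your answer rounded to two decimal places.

Timeline: | B 0-1 | D 1-2 | B 2-4 | C 4-5 | B 5-9 | A 9-18 | E 18-29 |
Completion: A=18  B=9  C=5  D=2  E=29
Turnaround (C−A): A=15  B=9  C=1  D=1  E=22
Turnaround times: A=15, B=9, C=1, D=1, E=22
Average turnaround = (15+9+1+1+22) / 5 = 48/5 = 9.60

9.60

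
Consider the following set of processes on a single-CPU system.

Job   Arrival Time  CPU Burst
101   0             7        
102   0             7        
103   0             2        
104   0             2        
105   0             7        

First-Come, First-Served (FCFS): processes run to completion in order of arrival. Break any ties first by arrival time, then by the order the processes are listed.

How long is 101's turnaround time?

Gantt: | 101 0-7 | 102 7-14 | 103 14-16 | 104 16-18 | 105 18-25 |
Completion: 101=7  102=14  103=16  104=18  105=25
Turnaround (C−A): 101=7  102=14  103=16  104=18  105=25
Turnaround(101) = completion − arrival = 7 − 0 = 7

7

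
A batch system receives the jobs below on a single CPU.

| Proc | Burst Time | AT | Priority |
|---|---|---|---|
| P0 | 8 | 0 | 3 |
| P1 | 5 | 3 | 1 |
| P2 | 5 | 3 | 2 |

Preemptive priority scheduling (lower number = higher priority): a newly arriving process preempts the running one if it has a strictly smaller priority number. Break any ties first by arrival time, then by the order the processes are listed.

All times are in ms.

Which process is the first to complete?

Timeline: | P0 0-3 | P1 3-8 | P2 8-13 | P0 13-18 |
Completion: P0=18  P1=8  P2=13
Finish order: P1 → P2 → P0

P1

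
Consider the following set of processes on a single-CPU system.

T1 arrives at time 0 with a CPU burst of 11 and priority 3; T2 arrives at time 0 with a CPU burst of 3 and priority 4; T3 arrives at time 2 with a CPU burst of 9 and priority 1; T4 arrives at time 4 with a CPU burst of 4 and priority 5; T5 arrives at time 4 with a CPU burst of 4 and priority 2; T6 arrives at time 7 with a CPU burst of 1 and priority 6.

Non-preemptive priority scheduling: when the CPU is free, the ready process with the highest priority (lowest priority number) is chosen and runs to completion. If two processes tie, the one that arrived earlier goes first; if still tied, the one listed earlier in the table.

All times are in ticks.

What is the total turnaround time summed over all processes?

128

Timeline: | T1 0-11 | T3 11-20 | T5 20-24 | T2 24-27 | T4 27-31 | T6 31-32 |
Completion: T1=11  T2=27  T3=20  T4=31  T5=24  T6=32
Turnaround (C−A): T1=11  T2=27  T3=18  T4=27  T5=20  T6=25
Turnaround = completion − arrival: T1=11, T2=27, T3=18, T4=27, T5=20, T6=25
Total turnaround = 11 + 27 + 18 + 27 + 20 + 25 = 128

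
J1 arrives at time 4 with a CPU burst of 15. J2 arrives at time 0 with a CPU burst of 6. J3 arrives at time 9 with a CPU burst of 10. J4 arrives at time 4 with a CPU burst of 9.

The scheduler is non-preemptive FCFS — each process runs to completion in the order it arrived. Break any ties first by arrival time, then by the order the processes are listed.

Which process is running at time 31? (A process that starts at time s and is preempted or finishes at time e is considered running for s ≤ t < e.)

Timeline: | J2 0-6 | J1 6-21 | J4 21-30 | J3 30-40 |
Completion: J1=21  J2=6  J3=40  J4=30
Turnaround (C−A): J1=17  J2=6  J3=31  J4=26

J3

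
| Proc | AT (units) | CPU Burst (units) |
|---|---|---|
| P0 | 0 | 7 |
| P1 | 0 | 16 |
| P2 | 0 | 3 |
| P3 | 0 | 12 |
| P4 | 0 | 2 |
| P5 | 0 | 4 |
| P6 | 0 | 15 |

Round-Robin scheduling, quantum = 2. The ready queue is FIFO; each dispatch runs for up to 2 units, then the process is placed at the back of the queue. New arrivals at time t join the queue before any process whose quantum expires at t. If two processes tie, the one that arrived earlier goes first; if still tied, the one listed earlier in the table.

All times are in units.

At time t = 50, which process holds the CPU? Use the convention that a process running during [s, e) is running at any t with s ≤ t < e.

Timeline: | P0 0-2 | P1 2-4 | P2 4-6 | P3 6-8 | P4 8-10 | P5 10-12 | P6 12-14 | P0 14-16 | P1 16-18 | P2 18-19 | P3 19-21 | P5 21-23 | P6 23-25 | P0 25-27 | P1 27-29 | P3 29-31 | P6 31-33 | P0 33-34 | P1 34-36 | P3 36-38 | P6 38-40 | P1 40-42 | P3 42-44 | P6 44-46 | P1 46-48 | P3 48-50 | P6 50-52 | P1 52-54 | P6 54-56 | P1 56-58 | P6 58-59 |
Completion: P0=34  P1=58  P2=19  P3=50  P4=10  P5=23  P6=59
Turnaround (C−A): P0=34  P1=58  P2=19  P3=50  P4=10  P5=23  P6=59

P6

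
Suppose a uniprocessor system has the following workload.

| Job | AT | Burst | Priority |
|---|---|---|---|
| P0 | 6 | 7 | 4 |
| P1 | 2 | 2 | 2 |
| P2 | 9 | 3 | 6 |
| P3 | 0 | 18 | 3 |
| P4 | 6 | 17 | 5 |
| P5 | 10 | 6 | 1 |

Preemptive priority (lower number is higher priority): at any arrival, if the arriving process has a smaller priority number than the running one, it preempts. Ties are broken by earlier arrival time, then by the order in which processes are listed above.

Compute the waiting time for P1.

0

Schedule: | P3 0-2 | P1 2-4 | P3 4-10 | P5 10-16 | P3 16-26 | P0 26-33 | P4 33-50 | P2 50-53 |
Completion: P0=33  P1=4  P2=53  P3=26  P4=50  P5=16
Turnaround (C−A): P0=27  P1=2  P2=44  P3=26  P4=44  P5=6
Waiting(P1) = turnaround − burst = 2 − 2 = 0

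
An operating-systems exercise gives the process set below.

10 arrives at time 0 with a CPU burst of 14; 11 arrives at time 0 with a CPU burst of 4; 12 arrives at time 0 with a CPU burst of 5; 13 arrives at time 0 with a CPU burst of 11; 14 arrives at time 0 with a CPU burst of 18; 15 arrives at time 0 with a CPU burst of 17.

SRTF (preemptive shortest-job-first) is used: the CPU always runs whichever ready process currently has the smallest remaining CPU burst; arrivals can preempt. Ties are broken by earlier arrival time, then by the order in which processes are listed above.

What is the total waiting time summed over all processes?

Gantt: | 11 0-4 | 12 4-9 | 13 9-20 | 10 20-34 | 15 34-51 | 14 51-69 |
Completion: 10=34  11=4  12=9  13=20  14=69  15=51
Turnaround (C−A): 10=34  11=4  12=9  13=20  14=69  15=51
Waiting = turnaround − burst: 10=20, 11=0, 12=4, 13=9, 14=51, 15=34
Total waiting = 20 + 0 + 4 + 9 + 51 + 34 = 118

118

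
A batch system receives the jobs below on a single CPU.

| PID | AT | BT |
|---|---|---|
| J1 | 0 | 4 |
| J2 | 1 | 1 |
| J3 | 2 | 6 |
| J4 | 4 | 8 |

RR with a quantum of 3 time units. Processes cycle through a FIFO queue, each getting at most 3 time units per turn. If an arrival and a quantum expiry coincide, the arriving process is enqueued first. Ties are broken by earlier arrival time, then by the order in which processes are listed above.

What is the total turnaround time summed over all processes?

38

Timeline: | J1 0-3 | J2 3-4 | J3 4-7 | J1 7-8 | J4 8-11 | J3 11-14 | J4 14-19 |
Completion: J1=8  J2=4  J3=14  J4=19
Turnaround (C−A): J1=8  J2=3  J3=12  J4=15
Turnaround = completion − arrival: J1=8, J2=3, J3=12, J4=15
Total turnaround = 8 + 3 + 12 + 15 = 38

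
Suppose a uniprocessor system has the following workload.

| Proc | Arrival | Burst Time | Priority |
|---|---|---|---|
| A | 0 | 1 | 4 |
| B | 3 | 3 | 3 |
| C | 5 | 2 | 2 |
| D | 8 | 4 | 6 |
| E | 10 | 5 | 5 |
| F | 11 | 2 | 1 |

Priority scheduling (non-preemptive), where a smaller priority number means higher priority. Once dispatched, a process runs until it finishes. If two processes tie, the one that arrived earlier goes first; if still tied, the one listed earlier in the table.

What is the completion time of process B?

6

Timeline: | A 0-1 | idle 1-3 | B 3-6 | C 6-8 | D 8-12 | F 12-14 | E 14-19 |
Completion: A=1  B=6  C=8  D=12  E=19  F=14
Turnaround (C−A): A=1  B=3  C=3  D=4  E=9  F=3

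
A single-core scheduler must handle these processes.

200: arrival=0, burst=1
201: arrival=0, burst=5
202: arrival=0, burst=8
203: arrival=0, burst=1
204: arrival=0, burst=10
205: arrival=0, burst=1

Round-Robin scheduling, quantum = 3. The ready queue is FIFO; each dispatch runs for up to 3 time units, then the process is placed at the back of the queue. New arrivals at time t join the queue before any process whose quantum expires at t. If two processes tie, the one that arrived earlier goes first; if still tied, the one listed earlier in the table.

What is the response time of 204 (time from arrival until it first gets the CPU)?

Schedule: | 200 0-1 | 201 1-4 | 202 4-7 | 203 7-8 | 204 8-11 | 205 11-12 | 201 12-14 | 202 14-17 | 204 17-20 | 202 20-22 | 204 22-26 |
Completion: 200=1  201=14  202=22  203=8  204=26  205=12
Response(204) = first start − arrival = 8 − 0 = 8

8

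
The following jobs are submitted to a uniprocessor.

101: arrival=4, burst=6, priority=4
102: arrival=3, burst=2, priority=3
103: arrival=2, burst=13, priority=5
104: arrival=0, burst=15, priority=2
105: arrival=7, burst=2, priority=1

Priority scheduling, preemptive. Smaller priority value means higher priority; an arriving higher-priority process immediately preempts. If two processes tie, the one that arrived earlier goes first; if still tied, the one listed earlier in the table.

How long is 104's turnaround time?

Gantt: | 104 0-7 | 105 7-9 | 104 9-17 | 102 17-19 | 101 19-25 | 103 25-38 |
Completion: 101=25  102=19  103=38  104=17  105=9
Turnaround (C−A): 101=21  102=16  103=36  104=17  105=2
Turnaround(104) = completion − arrival = 17 − 0 = 17

17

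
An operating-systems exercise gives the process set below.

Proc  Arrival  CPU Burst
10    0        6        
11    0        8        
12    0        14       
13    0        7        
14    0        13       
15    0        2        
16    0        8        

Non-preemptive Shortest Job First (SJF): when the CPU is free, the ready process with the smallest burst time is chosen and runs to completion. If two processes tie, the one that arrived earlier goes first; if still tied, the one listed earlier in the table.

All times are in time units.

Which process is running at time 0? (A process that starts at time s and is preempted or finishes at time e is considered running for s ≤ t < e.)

Timeline: | 15 0-2 | 10 2-8 | 13 8-15 | 11 15-23 | 16 23-31 | 14 31-44 | 12 44-58 |
Completion: 10=8  11=23  12=58  13=15  14=44  15=2  16=31
Turnaround (C−A): 10=8  11=23  12=58  13=15  14=44  15=2  16=31

15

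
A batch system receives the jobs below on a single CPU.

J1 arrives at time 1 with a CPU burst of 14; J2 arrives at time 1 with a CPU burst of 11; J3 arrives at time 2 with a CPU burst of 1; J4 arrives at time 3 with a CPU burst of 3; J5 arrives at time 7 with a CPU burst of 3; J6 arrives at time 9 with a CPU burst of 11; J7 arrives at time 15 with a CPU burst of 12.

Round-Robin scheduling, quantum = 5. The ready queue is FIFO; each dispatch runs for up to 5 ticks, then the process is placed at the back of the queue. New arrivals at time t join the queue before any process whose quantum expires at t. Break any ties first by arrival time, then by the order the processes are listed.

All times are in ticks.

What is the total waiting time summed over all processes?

157

Timeline: | idle 0-1 | J1 1-6 | J2 6-11 | J3 11-12 | J4 12-15 | J1 15-20 | J5 20-23 | J6 23-28 | J2 28-33 | J7 33-38 | J1 38-42 | J6 42-47 | J2 47-48 | J7 48-53 | J6 53-54 | J7 54-56 |
Completion: J1=42  J2=48  J3=12  J4=15  J5=23  J6=54  J7=56
Turnaround (C−A): J1=41  J2=47  J3=10  J4=12  J5=16  J6=45  J7=41
Waiting = turnaround − burst: J1=27, J2=36, J3=9, J4=9, J5=13, J6=34, J7=29
Total waiting = 27 + 36 + 9 + 9 + 13 + 34 + 29 = 157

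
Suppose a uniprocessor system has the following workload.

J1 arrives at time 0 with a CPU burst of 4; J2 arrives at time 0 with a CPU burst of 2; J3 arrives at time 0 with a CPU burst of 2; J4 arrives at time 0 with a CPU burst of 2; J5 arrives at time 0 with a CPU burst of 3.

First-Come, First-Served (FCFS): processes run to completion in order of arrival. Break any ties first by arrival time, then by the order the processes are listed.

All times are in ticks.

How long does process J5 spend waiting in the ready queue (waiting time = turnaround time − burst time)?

Timeline: | J1 0-4 | J2 4-6 | J3 6-8 | J4 8-10 | J5 10-13 |
Completion: J1=4  J2=6  J3=8  J4=10  J5=13
Turnaround (C−A): J1=4  J2=6  J3=8  J4=10  J5=13
Waiting(J5) = turnaround − burst = 13 − 3 = 10

10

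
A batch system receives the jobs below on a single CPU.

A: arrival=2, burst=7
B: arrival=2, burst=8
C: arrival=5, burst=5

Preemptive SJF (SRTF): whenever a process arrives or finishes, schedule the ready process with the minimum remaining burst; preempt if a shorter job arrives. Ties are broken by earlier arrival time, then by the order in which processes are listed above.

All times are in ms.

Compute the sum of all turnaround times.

Timeline: | idle 0-2 | A 2-9 | C 9-14 | B 14-22 |
Completion: A=9  B=22  C=14
Turnaround = completion − arrival: A=7, B=20, C=9
Total turnaround = 7 + 20 + 9 = 36

36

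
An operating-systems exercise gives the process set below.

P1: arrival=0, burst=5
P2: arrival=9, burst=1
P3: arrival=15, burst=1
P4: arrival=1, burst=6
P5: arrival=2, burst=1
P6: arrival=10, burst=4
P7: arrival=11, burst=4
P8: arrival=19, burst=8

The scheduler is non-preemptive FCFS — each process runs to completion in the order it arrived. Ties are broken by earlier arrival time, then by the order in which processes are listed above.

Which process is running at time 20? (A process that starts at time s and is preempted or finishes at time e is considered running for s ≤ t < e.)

Gantt: | P1 0-5 | P4 5-11 | P5 11-12 | P2 12-13 | P6 13-17 | P7 17-21 | P3 21-22 | P8 22-30 |
Completion: P1=5  P2=13  P3=22  P4=11  P5=12  P6=17  P7=21  P8=30
Turnaround (C−A): P1=5  P2=4  P3=7  P4=10  P5=10  P6=7  P7=10  P8=11

P7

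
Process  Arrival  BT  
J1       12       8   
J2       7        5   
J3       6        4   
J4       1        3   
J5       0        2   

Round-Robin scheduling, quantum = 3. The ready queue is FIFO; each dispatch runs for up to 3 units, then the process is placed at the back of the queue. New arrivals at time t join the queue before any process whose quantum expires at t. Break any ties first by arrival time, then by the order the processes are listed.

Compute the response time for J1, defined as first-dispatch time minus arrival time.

Gantt: | J5 0-2 | J4 2-5 | idle 5-6 | J3 6-9 | J2 9-12 | J3 12-13 | J1 13-16 | J2 16-18 | J1 18-23 |
Completion: J1=23  J2=18  J3=13  J4=5  J5=2
Turnaround (C−A): J1=11  J2=11  J3=7  J4=4  J5=2
Response(J1) = first start − arrival = 13 − 12 = 1

1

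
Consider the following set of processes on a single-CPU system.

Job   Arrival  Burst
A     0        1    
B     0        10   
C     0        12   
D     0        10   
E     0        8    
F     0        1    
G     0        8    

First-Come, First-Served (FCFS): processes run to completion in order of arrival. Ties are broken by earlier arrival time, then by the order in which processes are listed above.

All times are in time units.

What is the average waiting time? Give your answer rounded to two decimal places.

21.57

Timeline: | A 0-1 | B 1-11 | C 11-23 | D 23-33 | E 33-41 | F 41-42 | G 42-50 |
Completion: A=1  B=11  C=23  D=33  E=41  F=42  G=50
Turnaround (C−A): A=1  B=11  C=23  D=33  E=41  F=42  G=50
Waiting times: A=0, B=1, C=11, D=23, E=33, F=41, G=42
Average waiting = (0+1+11+23+33+41+42) / 7 = 151/7 = 21.57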